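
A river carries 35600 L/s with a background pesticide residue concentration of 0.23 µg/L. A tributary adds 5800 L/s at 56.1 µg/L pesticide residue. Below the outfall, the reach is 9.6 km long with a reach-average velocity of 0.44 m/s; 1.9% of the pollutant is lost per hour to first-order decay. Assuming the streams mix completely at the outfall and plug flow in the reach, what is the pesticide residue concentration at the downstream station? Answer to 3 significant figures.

Conservation of mass: C = (35600·0.2300 + 5800·56.10) / 41400 = 333600/41400 = 8.057 µg/L.
Travel time t = 9.6·1000 / 0.44 = 21820 s = 6.061 h.
1.9%/h lost → k = −ln(1 − 0.019) = 0.01918 h⁻¹.
First-order decay: C = 8.057·exp(−k·t) = 8.057·0.8902 = 7.173 µg/L.

7.17 µg/L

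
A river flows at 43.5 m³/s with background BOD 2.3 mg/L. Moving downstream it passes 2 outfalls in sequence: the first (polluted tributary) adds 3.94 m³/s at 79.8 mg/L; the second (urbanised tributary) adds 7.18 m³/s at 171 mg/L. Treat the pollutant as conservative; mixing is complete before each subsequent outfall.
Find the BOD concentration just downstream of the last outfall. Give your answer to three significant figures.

30.1 mg/L

Below outfall 1: Q → 47.44 m³/s, C = (43.50·2.300 + 3.940·79.80)/47.44 = 8.737 mg/L.
Below outfall 2: Q → 54.62 m³/s, C = (47.44·8.737 + 7.180·171.0)/54.62 = 30.07 mg/L.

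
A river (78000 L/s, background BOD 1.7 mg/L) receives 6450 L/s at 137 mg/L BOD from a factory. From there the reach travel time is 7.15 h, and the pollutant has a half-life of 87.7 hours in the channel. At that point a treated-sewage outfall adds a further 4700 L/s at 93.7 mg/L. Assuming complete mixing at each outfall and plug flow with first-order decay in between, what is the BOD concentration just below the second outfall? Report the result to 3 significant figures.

15.7 mg/L

After mixing, C = (78000·1.700 + 6450·137.0) / 84450 = 1016000/84450 = 12.03 mg/L; combined flow 84450 L/s.
Half-life 87.7 h → k = ln 2 / 87.7 = 0.007904 h⁻¹ = 0.1897 d⁻¹.
After decay, C = 12.03 × e^(−kt) = 12.03 × 0.9451 = 11.37 mg/L.
Second outfall: C = (84450·11.37 + 4700·93.70)/89150 = 15.71 mg/L.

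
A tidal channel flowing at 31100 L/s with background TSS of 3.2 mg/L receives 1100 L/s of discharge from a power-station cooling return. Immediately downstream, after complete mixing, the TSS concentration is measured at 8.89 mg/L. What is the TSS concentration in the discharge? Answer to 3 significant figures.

Mass balance: 31100·3.200 + 1100·Cₑ = 32200·8.890
→ Cₑ = (32200·8.890 − 31100·3.200) / 1100 = 169.8 mg/L.

170 mg/L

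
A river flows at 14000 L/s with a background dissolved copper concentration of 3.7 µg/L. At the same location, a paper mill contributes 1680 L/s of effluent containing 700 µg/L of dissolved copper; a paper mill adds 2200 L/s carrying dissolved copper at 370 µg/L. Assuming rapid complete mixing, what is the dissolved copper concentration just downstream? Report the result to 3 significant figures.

114 µg/L

Conservation of mass: C = (14000·3.700 + 1680·700.0 + 2200·370.0) / 17880 = 2042000/17880 = 114.2 µg/L.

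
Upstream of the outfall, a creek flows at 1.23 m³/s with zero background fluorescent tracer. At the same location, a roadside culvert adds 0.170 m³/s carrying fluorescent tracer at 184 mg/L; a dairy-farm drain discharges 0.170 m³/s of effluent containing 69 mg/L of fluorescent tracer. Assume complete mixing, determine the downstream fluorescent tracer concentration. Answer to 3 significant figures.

27.4 mg/L

Mixed concentration C = ΣQC/ΣQ = (1.230·0 + 0.1700·184.0 + 0.1700·69.00) / 1.570 = 43.01/1.570 = 27.39 mg/L.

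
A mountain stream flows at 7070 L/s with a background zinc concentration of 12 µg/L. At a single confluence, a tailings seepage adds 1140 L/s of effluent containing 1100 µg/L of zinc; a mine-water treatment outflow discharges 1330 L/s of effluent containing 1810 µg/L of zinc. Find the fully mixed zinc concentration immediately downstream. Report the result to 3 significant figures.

393 µg/L

Conservation of mass: C = (7070·12.00 + 1140·1100 + 1330·1810) / 9540 = 3746000/9540 = 392.7 µg/L.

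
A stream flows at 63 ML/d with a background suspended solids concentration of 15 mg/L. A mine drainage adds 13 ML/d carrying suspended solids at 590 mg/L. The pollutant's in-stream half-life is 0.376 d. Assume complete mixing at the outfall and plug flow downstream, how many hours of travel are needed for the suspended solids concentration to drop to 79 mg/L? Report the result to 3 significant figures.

Flow-weighted average: C = (63.00·15.00 + 13.00·590.0) / 76.00 = 8615/76.00 = 113.4 mg/L.
Half-life 0.376 d → k = ln 2 / 0.376 = 1.843 d⁻¹.
113.4·exp(−k·t) = 79 → t = ln(113.4/79)/k = 16920 s = 4.701 h.

4.70 h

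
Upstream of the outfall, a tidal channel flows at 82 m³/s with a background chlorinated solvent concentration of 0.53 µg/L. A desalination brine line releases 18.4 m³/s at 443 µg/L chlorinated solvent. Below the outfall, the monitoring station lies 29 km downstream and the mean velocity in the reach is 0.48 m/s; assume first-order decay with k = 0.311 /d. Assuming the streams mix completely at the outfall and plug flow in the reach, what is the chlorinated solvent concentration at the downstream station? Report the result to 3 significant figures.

Flow-weighted average: C = (82.00·0.5300 + 18.40·443.0) / 100.4 = 8195/100.4 = 81.62 µg/L.
Travel time t = 29·1000 / 0.48 = 60420 s = 16.78 h.
Applying C = C₀e^(−kt): 81.62 × 0.8046 = 65.67 µg/L.

65.7 µg/L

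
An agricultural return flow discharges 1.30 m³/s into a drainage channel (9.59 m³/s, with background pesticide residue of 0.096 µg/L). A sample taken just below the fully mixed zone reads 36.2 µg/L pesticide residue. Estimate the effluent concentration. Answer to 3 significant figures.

Mass balance: 9.590·0.09600 + 1.300·Cₑ = 10.89·36.20
→ Cₑ = (10.89·36.20 − 9.590·0.09600) / 1.300 = 302.5 µg/L.

303 µg/L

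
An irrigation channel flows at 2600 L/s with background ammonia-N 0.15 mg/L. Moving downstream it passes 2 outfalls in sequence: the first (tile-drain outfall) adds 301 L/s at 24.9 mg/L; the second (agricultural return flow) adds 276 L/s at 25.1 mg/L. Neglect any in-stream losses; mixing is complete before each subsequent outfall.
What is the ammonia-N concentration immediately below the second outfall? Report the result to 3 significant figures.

4.66 mg/L

After outfall 1: Q = 2600 + 301.0 = 2901 L/s; C = (2600·0.1500 + 301.0·24.90)/2901 = 2.718 mg/L.
After outfall 2: Q = 2901 + 276.0 = 3177 L/s; C = (2901·2.718 + 276.0·25.10)/3177 = 4.662 mg/L.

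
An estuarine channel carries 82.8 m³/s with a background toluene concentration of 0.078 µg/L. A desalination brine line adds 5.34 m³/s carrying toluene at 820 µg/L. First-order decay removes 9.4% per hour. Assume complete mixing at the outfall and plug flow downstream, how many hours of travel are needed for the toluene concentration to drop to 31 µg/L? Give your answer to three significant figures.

4.79 h

Mass balance: C = (82.80·0.07800 + 5.340·820.0) / 88.14 = 4385/88.14 = 49.75 µg/L.
9.4%/h lost → k = −ln(1 − 0.094) = 0.09872 h⁻¹.
49.75·exp(−k·t) = 31 → t = ln(49.75/31)/k = 17250 s = 4.792 h.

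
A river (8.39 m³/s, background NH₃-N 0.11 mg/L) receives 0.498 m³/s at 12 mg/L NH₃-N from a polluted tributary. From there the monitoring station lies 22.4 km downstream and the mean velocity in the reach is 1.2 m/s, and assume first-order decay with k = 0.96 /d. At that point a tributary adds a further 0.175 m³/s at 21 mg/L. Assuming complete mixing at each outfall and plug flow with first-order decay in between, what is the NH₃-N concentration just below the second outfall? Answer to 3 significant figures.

1.02 mg/L

After mixing, C = (8.390·0.1100 + 0.4980·12.00) / 8.888 = 6.899/8.888 = 0.7762 mg/L; combined flow 8.888 m³/s.
Travel time t = 22.4·1000 / 1.2 = 18670 s = 5.185 h.
After decay, C = 0.7762 × e^(−kt) = 0.7762 × 0.8127 = 0.6308 mg/L.
At the second outfall, C = (8.888·0.6308 + 0.1750·21.00) / (8.888 + 0.1750) = 1.024 mg/L.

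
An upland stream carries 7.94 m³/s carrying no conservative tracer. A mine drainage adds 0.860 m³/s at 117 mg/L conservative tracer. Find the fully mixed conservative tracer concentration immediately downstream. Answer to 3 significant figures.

Flow-weighted average: C = (7.940·0 + 0.8600·117.0) / 8.800 = 100.6/8.800 = 11.43 mg/L.

11.4 mg/L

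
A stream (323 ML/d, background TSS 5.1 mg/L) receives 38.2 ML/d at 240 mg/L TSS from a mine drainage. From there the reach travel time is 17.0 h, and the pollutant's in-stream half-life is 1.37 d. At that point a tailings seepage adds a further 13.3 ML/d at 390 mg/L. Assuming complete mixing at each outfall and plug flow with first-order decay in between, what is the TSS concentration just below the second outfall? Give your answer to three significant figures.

Mass balance: C = (323.0·5.100 + 38.20·240.0) / 361.2 = 10820/361.2 = 29.94 mg/L; combined flow 361.2 ML/d.
Half-life 1.37 d → k = ln 2 / 1.37 = 0.5059 d⁻¹.
Decay over the reach: 29.94·exp(−kt) = 29.94·0.6988 = 20.92 mg/L.
Second outfall: C = (361.2·20.92 + 13.30·390.0)/374.5 = 34.03 mg/L.

34.0 mg/L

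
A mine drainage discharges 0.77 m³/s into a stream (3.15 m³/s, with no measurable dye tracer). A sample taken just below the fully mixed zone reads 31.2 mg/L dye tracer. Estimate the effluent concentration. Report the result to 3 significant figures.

Mass balance: 3.150·0 + 0.7700·Cₑ = 3.920·31.20
→ Cₑ = (3.920·31.20 − 3.150·0) / 0.7700 = 158.8 mg/L.

159 mg/L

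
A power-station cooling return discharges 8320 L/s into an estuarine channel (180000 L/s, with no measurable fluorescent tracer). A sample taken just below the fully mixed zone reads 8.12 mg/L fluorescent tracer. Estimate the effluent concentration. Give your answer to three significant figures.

184 mg/L

Mass balance: 180000·0 + 8320·Cₑ = 188300·8.120
→ Cₑ = (188300·8.120 − 180000·0) / 8320 = 183.8 mg/L.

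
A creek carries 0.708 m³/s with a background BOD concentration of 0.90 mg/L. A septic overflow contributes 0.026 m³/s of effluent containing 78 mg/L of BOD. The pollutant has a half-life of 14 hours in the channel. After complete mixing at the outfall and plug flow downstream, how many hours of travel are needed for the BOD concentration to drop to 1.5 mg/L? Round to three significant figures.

17.9 h

After mixing, C = (0.7080·0.9000 + 0.02600·78.00) / 0.7340 = 2.665/0.7340 = 3.631 mg/L.
Half-life 14 h → k = ln 2 / 14 = 0.04951 h⁻¹ = 1.188 d⁻¹.
3.631·exp(−k·t) = 1.5 → t = ln(3.631/1.5)/k = 64280 s = 17.86 h.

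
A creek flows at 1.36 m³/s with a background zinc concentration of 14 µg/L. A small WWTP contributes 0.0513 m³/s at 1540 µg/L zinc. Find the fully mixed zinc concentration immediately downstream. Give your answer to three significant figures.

69.5 µg/L

After mixing, C = (1.360·14.00 + 0.05130·1540) / 1.411 = 98.04/1.411 = 69.47 µg/L.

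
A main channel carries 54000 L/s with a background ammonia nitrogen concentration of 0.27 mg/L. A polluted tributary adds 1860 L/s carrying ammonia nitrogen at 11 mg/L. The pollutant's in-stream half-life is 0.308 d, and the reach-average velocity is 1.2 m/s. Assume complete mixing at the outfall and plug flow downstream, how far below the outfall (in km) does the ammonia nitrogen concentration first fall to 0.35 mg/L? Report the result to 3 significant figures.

26.9 km

Flow-weighted average: C = (54000·0.2700 + 1860·11.00) / 55860 = 35040/55860 = 0.6273 mg/L.
Half-life 0.308 d → k = ln 2 / 0.308 = 2.250 d⁻¹.
Set 0.6273·exp(−k·t) = 0.35 → t = ln(0.6273/0.35)/k = 22400 s = 6.222 h.
Distance = v·t = 1.2·22400 = 26880 m = 26.88 km.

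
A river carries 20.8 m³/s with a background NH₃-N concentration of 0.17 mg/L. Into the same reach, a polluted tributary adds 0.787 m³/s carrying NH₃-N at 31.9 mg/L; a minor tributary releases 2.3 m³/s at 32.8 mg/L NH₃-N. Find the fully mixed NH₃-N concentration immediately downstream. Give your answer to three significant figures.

Flow-weighted average: C = (20.80·0.1700 + 0.7870·31.90 + 2.300·32.80) / 23.89 = 104.1/23.89 = 4.357 mg/L.

4.36 mg/L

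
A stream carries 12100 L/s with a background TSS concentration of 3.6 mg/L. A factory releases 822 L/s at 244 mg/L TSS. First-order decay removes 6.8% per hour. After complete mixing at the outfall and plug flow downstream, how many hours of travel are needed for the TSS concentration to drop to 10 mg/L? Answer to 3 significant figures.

9.03 h

Flow-weighted average: C = (12100·3.600 + 822.0·244.0) / 12920 = 244100/12920 = 18.89 mg/L.
6.8%/h lost → k = −ln(1 − 0.068) = 0.07042 h⁻¹.
18.89·exp(−k·t) = 10 → t = ln(18.89/10)/k = 32520 s = 9.034 h.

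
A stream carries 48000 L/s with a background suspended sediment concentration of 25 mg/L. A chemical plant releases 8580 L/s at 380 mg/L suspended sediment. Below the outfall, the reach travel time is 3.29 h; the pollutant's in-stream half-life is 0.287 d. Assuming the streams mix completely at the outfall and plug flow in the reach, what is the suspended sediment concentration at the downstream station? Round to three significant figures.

56.6 mg/L

Conservation of mass: C = (48000·25.00 + 8580·380.0) / 56580 = 4460000/56580 = 78.83 mg/L.
Half-life 0.287 d → k = ln 2 / 0.287 = 2.415 d⁻¹.
First-order decay: C = 78.83·exp(−k·t) = 78.83·0.7182 = 56.61 mg/L.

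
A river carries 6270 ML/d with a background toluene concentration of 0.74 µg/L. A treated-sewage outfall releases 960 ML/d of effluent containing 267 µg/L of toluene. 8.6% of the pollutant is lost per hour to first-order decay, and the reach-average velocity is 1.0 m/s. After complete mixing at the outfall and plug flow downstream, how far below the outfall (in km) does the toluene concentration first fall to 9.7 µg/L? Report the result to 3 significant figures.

Mass balance: C = (6270·0.7400 + 960.0·267.0) / 7230 = 261000/7230 = 36.09 µg/L.
8.6%/h lost → k = −ln(1 − 0.086) = 0.08992 h⁻¹.
Set 36.09·exp(−k·t) = 9.7 → t = ln(36.09/9.7)/k = 52600 s = 14.61 h.
Distance = v·t = 1.0·52600 = 52600 m = 52.60 km.

52.6 km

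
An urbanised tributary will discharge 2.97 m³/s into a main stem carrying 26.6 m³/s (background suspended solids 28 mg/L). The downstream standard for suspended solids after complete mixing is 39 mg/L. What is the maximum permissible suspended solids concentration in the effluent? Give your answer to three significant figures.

At the limit, (Qr·Cr + Qe·Cₑ)/(Qr + Qe) = 39:
Cₑ = (29.57·39 − 26.60·28.00) / 2.970 = 137.5 mg/L.

138 mg/L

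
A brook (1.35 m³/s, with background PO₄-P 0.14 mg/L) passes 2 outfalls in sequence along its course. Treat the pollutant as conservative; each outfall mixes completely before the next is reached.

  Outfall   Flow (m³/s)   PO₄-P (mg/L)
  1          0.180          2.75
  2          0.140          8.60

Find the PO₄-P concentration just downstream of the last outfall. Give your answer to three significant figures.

1.13 mg/L

After outfall 1: Q = 1.350 + 0.1800 = 1.530 m³/s; C = (1.350·0.1400 + 0.1800·2.750)/1.530 = 0.4471 mg/L.
After outfall 2: Q = 1.530 + 0.1400 = 1.670 m³/s; C = (1.530·0.4471 + 0.1400·8.600)/1.670 = 1.131 mg/L.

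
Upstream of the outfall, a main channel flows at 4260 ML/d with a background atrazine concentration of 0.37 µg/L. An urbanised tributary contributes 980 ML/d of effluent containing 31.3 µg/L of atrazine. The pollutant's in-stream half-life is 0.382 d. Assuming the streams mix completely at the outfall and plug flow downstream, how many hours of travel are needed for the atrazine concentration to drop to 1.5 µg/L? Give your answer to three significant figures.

Mass balance: C = (4260·0.3700 + 980.0·31.30) / 5240 = 32250/5240 = 6.155 µg/L.
Half-life 0.382 d → k = ln 2 / 0.382 = 1.815 d⁻¹.
6.155·exp(−k·t) = 1.5 → t = ln(6.155/1.5)/k = 67220 s = 18.67 h.

18.7 h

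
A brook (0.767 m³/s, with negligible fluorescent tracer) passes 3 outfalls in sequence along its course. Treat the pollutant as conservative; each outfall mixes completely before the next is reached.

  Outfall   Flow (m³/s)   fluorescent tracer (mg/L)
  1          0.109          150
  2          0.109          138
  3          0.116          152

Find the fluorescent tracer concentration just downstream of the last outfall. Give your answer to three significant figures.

Outfall 1: combined Q = 0.8760 m³/s; C = (0.7670·0 + 0.1090·150.0)/0.8760 = 18.66 mg/L.
Outfall 2: combined Q = 0.9850 m³/s; C = (0.8760·18.66 + 0.1090·138.0)/0.9850 = 31.87 mg/L.
Outfall 3: combined Q = 1.101 m³/s; C = (0.9850·31.87 + 0.1160·152.0)/1.101 = 44.53 mg/L.

44.5 mg/L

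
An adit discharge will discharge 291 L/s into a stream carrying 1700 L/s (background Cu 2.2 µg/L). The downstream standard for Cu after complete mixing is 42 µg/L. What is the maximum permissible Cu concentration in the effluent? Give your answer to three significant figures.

275 µg/L

At the limit, (Qr·Cr + Qe·Cₑ)/(Qr + Qe) = 42:
Cₑ = (1991·42 − 1700·2.200) / 291.0 = 274.5 µg/L.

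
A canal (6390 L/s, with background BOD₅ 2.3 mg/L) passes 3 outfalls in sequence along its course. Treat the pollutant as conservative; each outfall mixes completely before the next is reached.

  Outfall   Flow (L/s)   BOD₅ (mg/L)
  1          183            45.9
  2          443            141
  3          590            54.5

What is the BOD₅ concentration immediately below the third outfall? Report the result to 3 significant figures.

Outfall 1: combined Q = 6573 L/s; C = (6390·2.300 + 183.0·45.90)/6573 = 3.514 mg/L.
Outfall 2: combined Q = 7016 L/s; C = (6573·3.514 + 443.0·141.0)/7016 = 12.19 mg/L.
Outfall 3: combined Q = 7606 L/s; C = (7016·12.19 + 590.0·54.50)/7606 = 15.48 mg/L.

15.5 mg/L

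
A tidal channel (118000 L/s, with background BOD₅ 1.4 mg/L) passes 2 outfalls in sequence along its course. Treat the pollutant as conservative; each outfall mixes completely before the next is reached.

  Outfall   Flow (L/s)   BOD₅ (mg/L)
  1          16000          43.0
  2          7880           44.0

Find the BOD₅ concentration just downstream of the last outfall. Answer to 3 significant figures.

After outfall 1: Q = 118000 + 16000 = 134000 L/s; C = (118000·1.400 + 16000·43.00)/134000 = 6.367 mg/L.
After outfall 2: Q = 134000 + 7880 = 141900 L/s; C = (134000·6.367 + 7880·44.00)/141900 = 8.457 mg/L.

8.46 mg/L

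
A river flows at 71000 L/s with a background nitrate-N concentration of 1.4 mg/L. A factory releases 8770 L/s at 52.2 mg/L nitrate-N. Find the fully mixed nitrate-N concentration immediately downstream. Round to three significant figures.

Flow-weighted average: C = (71000·1.400 + 8770·52.20) / 79770 = 557200/79770 = 6.985 mg/L.

6.99 mg/L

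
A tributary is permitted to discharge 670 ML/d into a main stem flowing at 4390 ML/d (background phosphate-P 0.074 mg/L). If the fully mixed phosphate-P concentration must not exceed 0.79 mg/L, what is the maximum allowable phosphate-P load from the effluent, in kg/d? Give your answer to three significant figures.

Mass balance at the limit: 4390·0.07400 + 670.0·Cₑ = 5060·0.79 → Cₑ = 5.481 mg/L.
670.0 ML/d = 7.755 m³/s. Load = 7.755 m³/s × 5.481 g/m³ × 86 400 s/d = 3673 kg/d.

3670 kg/d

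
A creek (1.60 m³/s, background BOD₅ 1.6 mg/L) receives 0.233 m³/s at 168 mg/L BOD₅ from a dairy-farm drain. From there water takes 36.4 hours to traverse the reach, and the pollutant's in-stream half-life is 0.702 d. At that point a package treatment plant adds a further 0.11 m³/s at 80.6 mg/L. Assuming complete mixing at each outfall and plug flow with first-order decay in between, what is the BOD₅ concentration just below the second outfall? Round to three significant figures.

9.36 mg/L

After mixing, C = (1.600·1.600 + 0.2330·168.0) / 1.833 = 41.70/1.833 = 22.75 mg/L; combined flow 1.833 m³/s.
Half-life 0.702 d → k = ln 2 / 0.702 = 0.9874 d⁻¹.
First-order decay: C = 22.75·exp(−k·t) = 22.75·0.2237 = 5.089 mg/L.
At the second outfall, C = (1.833·5.089 + 0.1100·80.60) / (1.833 + 0.1100) = 9.364 mg/L.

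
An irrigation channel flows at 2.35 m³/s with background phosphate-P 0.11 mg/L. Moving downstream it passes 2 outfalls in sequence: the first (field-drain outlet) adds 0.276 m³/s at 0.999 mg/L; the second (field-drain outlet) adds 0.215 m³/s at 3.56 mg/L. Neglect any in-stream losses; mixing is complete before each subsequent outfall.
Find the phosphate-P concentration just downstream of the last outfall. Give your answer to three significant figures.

Below outfall 1: Q → 2.626 m³/s, C = (2.350·0.1100 + 0.2760·0.9990)/2.626 = 0.2034 mg/L.
Below outfall 2: Q → 2.841 m³/s, C = (2.626·0.2034 + 0.2150·3.560)/2.841 = 0.4575 mg/L.

0.457 mg/L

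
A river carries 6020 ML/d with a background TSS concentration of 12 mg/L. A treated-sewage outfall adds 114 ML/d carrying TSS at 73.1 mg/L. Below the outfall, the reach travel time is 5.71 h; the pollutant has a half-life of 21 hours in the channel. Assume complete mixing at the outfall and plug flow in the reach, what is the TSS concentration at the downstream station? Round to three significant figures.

Flow-weighted average: C = (6020·12.00 + 114.0·73.10) / 6134 = 80570/6134 = 13.14 mg/L.
Half-life 21 h → k = ln 2 / 21 = 0.03301 h⁻¹ = 0.7922 d⁻¹.
After decay, C = 13.14 × e^(−kt) = 13.14 × 0.8282 = 10.88 mg/L.

10.9 mg/L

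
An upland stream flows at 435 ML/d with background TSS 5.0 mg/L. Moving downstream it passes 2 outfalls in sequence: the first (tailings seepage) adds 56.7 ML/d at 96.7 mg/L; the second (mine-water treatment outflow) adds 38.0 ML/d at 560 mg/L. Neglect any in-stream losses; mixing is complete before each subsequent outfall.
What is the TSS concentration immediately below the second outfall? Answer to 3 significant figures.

54.6 mg/L

Outfall 1: combined Q = 491.7 ML/d; C = (435.0·5.000 + 56.70·96.70)/491.7 = 15.57 mg/L.
Outfall 2: combined Q = 529.7 ML/d; C = (491.7·15.57 + 38.00·560.0)/529.7 = 54.63 mg/L.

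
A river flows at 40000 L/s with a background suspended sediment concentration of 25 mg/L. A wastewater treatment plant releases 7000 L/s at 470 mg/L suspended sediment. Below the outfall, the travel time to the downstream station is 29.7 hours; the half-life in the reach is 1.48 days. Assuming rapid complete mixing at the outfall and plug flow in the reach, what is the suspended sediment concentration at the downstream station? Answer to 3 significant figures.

Flow-weighted average: C = (40000·25.00 + 7000·470.0) / 47000 = 4290000/47000 = 91.28 mg/L.
Half-life 1.48 d → k = ln 2 / 1.48 = 0.4683 d⁻¹.
After decay, C = 91.28 × e^(−kt) = 91.28 × 0.5601 = 51.13 mg/L.

51.1 mg/L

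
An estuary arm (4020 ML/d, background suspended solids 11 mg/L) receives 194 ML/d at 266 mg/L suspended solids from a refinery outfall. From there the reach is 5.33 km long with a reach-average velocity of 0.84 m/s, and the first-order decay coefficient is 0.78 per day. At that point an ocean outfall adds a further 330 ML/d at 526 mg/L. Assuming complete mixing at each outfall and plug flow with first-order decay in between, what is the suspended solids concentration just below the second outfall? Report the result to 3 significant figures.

58.1 mg/L

After mixing, C = (4020·11.00 + 194.0·266.0) / 4214 = 95820/4214 = 22.74 mg/L; combined flow 4214 ML/d.
Travel time t = 5.33·1000 / 0.84 = 6345 s = 1.763 h.
Decay over the reach: 22.74·exp(−kt) = 22.74·0.9443 = 21.47 mg/L.
At the second outfall, C = (4214·21.47 + 330.0·526.0) / (4214 + 330.0) = 58.11 mg/L.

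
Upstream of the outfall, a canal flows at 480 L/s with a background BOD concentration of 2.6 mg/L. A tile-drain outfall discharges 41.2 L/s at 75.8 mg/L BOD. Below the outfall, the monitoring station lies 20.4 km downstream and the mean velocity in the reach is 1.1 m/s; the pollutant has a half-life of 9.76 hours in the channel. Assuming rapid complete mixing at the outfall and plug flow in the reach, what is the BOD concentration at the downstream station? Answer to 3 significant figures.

5.82 mg/L

Flow-weighted average: C = (480.0·2.600 + 41.20·75.80) / 521.2 = 4371/521.2 = 8.386 mg/L.
Travel time t = 20.4·1000 / 1.1 = 18550 s = 5.152 h.
Half-life 9.76 h → k = ln 2 / 9.76 = 0.07102 h⁻¹ = 1.704 d⁻¹.
First-order decay: C = 8.386·exp(−k·t) = 8.386·0.6936 = 5.817 mg/L.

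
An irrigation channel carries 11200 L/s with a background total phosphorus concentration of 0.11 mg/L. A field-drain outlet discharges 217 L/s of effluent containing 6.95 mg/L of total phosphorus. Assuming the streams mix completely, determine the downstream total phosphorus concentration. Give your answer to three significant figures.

0.240 mg/L

Conservation of mass: C = (11200·0.1100 + 217.0·6.950) / 11420 = 2740/11420 = 0.2400 mg/L.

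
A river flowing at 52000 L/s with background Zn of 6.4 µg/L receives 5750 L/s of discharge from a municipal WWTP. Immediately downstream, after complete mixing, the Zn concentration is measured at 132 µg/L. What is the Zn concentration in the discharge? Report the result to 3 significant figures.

Mass balance: 52000·6.400 + 5750·Cₑ = 57750·132.0
→ Cₑ = (57750·132.0 − 52000·6.400) / 5750 = 1268 µg/L.

1270 µg/L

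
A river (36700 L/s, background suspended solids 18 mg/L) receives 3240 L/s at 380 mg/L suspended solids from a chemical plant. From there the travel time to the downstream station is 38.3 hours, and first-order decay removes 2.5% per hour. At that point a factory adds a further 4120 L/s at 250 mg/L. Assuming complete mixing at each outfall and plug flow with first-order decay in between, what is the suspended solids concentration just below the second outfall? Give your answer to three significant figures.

39.7 mg/L

Mass balance: C = (36700·18.00 + 3240·380.0) / 39940 = 1892000/39940 = 47.37 mg/L; combined flow 39940 L/s.
2.5%/h lost → k = −ln(1 − 0.025) = 0.02532 h⁻¹.
After decay, C = 47.37 × e^(−kt) = 47.37 × 0.3792 = 17.96 mg/L.
At the second outfall, C = (39940·17.96 + 4120·250.0) / (39940 + 4120) = 39.66 mg/L.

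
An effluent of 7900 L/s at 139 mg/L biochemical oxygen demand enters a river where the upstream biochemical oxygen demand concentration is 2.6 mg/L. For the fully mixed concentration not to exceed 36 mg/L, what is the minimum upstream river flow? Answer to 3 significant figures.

Set C_mix = 36: (Q·2.600 + 7900·139.0) / (Q + 7900) = 36
→ Q = 7900·(139.0 − 36)/(36 − 2.600) = 24360 L/s.

24400 L/s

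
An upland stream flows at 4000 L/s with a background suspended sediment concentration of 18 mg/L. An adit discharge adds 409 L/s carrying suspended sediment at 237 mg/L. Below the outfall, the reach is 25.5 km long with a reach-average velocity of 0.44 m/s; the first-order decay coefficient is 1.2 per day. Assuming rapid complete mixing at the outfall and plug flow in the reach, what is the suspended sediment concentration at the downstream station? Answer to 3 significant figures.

17.1 mg/L

Mixed concentration C = ΣQC/ΣQ = (4000·18.00 + 409.0·237.0) / 4409 = 168900/4409 = 38.32 mg/L.
Travel time t = 25.5·1000 / 0.44 = 57950 s = 16.10 h.
First-order decay: C = 38.32·exp(−k·t) = 38.32·0.4471 = 17.13 mg/L.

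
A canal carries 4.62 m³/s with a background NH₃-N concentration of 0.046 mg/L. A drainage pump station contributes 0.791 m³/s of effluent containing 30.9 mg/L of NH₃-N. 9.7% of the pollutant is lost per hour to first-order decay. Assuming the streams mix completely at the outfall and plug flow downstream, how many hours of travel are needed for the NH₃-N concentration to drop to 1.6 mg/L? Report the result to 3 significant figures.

10.3 h

Mass balance: C = (4.620·0.04600 + 0.7910·30.90) / 5.411 = 24.65/5.411 = 4.556 mg/L.
9.7%/h lost → k = −ln(1 − 0.097) = 0.1020 h⁻¹.
4.556·exp(−k·t) = 1.6 → t = ln(4.556/1.6)/k = 36920 s = 10.26 h.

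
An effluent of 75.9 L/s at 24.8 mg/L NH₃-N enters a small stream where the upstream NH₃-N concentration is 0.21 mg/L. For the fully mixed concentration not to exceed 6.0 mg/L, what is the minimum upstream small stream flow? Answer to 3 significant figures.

246 L/s

Set C_mix = 6.0: (Q·0.2100 + 75.90·24.80) / (Q + 75.90) = 6.0
→ Q = 75.90·(24.80 − 6.0)/(6.0 − 0.2100) = 246.4 L/s.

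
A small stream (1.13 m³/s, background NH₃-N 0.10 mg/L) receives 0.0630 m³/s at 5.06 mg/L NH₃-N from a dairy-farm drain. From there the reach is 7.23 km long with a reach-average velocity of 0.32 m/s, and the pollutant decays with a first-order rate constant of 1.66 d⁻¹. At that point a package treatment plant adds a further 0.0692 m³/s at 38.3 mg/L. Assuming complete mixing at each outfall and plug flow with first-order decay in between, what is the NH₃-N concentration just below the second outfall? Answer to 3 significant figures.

2.32 mg/L

After mixing, C = (1.130·0.1000 + 0.06300·5.060) / 1.193 = 0.4318/1.193 = 0.3619 mg/L; combined flow 1.193 m³/s.
Travel time t = 7.23·1000 / 0.32 = 22590 s = 6.276 h.
After decay, C = 0.3619 × e^(−kt) = 0.3619 × 0.6479 = 0.2345 mg/L.
At the second outfall, C = (1.193·0.2345 + 0.06920·38.30) / (1.193 + 0.06920) = 2.321 mg/L.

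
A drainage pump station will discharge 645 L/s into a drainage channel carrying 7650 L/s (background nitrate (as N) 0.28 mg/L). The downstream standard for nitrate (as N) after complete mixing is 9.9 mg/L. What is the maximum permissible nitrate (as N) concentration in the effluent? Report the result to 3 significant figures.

At the limit, (Qr·Cr + Qe·Cₑ)/(Qr + Qe) = 9.9:
Cₑ = (8295·9.9 − 7650·0.2800) / 645.0 = 124.0 mg/L.

124 mg/L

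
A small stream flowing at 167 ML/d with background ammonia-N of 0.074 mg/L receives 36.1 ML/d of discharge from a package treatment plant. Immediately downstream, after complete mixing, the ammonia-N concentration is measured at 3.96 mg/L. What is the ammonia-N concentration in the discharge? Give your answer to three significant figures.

21.9 mg/L

Mass balance: 167.0·0.07400 + 36.10·Cₑ = 203.1·3.960
→ Cₑ = (203.1·3.960 − 167.0·0.07400) / 36.10 = 21.94 mg/L.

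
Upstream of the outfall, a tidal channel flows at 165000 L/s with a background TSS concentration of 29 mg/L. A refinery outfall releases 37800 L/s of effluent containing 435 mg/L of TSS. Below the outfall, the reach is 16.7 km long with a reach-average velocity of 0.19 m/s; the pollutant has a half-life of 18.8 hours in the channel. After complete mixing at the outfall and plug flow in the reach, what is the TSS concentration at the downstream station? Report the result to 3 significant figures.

After mixing, C = (165000·29.00 + 37800·435.0) / 202800 = 21230000/202800 = 104.7 mg/L.
Travel time t = 16.7·1000 / 0.19 = 87890 s = 24.42 h.
Half-life 18.8 h → k = ln 2 / 18.8 = 0.03687 h⁻¹ = 0.8849 d⁻¹.
Decay over the reach: 104.7·exp(−kt) = 104.7·0.4065 = 42.55 mg/L.

42.5 mg/L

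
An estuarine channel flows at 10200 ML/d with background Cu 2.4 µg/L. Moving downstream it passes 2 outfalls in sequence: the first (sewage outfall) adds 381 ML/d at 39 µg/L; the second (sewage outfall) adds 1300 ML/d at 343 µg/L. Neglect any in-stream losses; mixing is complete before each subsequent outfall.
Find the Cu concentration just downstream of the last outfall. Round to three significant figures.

After outfall 1: Q = 10200 + 381.0 = 10580 ML/d; C = (10200·2.400 + 381.0·39.00)/10580 = 3.718 µg/L.
After outfall 2: Q = 10580 + 1300 = 11880 ML/d; C = (10580·3.718 + 1300·343.0)/11880 = 40.84 µg/L.

40.8 µg/L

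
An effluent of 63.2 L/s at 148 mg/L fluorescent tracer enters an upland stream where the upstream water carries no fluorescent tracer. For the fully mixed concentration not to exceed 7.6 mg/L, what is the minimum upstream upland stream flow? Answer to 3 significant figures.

Set C_mix = 7.6: (Q·0 + 63.20·148.0) / (Q + 63.20) = 7.6
→ Q = 63.20·(148.0 − 7.6)/(7.6 − 0) = 1168 L/s.

1170 L/s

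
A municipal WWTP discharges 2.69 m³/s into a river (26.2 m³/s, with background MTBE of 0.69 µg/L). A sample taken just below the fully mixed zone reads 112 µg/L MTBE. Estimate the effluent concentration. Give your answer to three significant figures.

1200 µg/L

Mass balance: 26.20·0.6900 + 2.690·Cₑ = 28.89·112.0
→ Cₑ = (28.89·112.0 − 26.20·0.6900) / 2.690 = 1196 µg/L.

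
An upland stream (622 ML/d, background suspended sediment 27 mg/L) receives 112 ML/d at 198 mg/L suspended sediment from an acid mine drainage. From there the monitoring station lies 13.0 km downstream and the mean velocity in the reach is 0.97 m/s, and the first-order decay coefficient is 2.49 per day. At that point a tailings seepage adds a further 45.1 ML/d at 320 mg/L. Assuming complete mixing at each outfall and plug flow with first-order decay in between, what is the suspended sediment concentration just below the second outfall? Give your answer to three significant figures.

52.5 mg/L

Flow-weighted average: C = (622.0·27.00 + 112.0·198.0) / 734.0 = 38970/734.0 = 53.09 mg/L; combined flow 734.0 ML/d.
Travel time t = 13.0·1000 / 0.97 = 13400 s = 3.723 h.
After decay, C = 53.09 × e^(−kt) = 53.09 × 0.6796 = 36.08 mg/L.
At the second outfall, C = (734.0·36.08 + 45.10·320.0) / (734.0 + 45.10) = 52.52 mg/L.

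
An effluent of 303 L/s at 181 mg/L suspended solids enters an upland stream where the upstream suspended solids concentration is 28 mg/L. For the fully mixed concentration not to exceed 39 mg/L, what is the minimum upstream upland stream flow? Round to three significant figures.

Set C_mix = 39: (Q·28.00 + 303.0·181.0) / (Q + 303.0) = 39
→ Q = 303.0·(181.0 − 39)/(39 − 28.00) = 3911 L/s.

3910 L/s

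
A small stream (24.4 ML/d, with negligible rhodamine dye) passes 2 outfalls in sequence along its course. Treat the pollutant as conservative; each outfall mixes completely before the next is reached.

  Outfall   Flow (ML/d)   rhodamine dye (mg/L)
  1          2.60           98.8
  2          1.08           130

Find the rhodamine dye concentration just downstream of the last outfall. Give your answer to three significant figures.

14.1 mg/L

Outfall 1: combined Q = 27.00 ML/d; C = (24.40·0 + 2.600·98.80)/27.00 = 9.514 mg/L.
Outfall 2: combined Q = 28.08 ML/d; C = (27.00·9.514 + 1.080·130.0)/28.08 = 14.15 mg/L.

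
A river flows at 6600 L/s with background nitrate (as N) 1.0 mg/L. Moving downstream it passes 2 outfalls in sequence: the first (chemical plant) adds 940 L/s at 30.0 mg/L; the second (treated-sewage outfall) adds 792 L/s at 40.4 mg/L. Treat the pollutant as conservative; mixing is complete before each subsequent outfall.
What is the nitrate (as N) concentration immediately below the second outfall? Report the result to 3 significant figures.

Outfall 1: combined Q = 7540 L/s; C = (6600·1.000 + 940.0·30.00)/7540 = 4.615 mg/L.
Outfall 2: combined Q = 8332 L/s; C = (7540·4.615 + 792.0·40.40)/8332 = 8.017 mg/L.

8.02 mg/L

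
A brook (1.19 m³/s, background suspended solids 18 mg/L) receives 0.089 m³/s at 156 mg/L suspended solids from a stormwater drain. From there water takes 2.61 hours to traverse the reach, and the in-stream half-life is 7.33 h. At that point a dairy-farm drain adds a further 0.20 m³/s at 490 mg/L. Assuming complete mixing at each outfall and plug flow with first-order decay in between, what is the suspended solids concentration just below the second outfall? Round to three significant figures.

84.9 mg/L

After mixing, C = (1.190·18.00 + 0.08900·156.0) / 1.279 = 35.30/1.279 = 27.60 mg/L; combined flow 1.279 m³/s.
Half-life 7.33 h → k = ln 2 / 7.33 = 0.09456 h⁻¹ = 2.270 d⁻¹.
First-order decay: C = 27.60·exp(−k·t) = 27.60·0.7813 = 21.57 mg/L.
At the second outfall, C = (1.279·21.57 + 0.2000·490.0) / (1.279 + 0.2000) = 84.91 mg/L.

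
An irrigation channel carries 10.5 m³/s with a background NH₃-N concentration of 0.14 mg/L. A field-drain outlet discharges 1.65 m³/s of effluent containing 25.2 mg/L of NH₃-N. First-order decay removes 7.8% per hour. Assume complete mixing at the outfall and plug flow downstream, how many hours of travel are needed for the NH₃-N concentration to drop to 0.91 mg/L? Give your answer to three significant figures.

16.7 h

Mixed concentration C = ΣQC/ΣQ = (10.50·0.1400 + 1.650·25.20) / 12.15 = 43.05/12.15 = 3.543 mg/L.
7.8%/h lost → k = −ln(1 − 0.078) = 0.08121 h⁻¹.
3.543·exp(−k·t) = 0.91 → t = ln(3.543/0.91)/k = 60260 s = 16.74 h.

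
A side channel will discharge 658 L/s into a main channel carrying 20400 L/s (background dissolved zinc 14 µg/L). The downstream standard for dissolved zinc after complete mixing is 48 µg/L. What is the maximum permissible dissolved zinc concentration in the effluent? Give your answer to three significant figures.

At the limit, (Qr·Cr + Qe·Cₑ)/(Qr + Qe) = 48:
Cₑ = (21060·48 − 20400·14.00) / 658.0 = 1102 µg/L.

1100 µg/L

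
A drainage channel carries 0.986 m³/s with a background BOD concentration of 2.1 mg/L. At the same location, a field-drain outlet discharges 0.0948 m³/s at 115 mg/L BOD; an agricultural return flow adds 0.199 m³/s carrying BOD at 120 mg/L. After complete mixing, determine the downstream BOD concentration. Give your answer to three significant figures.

28.8 mg/L

After mixing, C = (0.9860·2.100 + 0.09480·115.0 + 0.1990·120.0) / 1.280 = 36.85/1.280 = 28.80 mg/L.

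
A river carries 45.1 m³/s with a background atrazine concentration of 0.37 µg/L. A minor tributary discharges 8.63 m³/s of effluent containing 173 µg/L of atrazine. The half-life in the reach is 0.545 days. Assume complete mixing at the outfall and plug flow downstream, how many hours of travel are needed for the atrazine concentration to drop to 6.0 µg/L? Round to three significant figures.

Mass balance: C = (45.10·0.3700 + 8.630·173.0) / 53.73 = 1510/53.73 = 28.10 µg/L.
Half-life 0.545 d → k = ln 2 / 0.545 = 1.272 d⁻¹.
28.10·exp(−k·t) = 6.0 → t = ln(28.10/6.0)/k = 104900 s = 29.13 h.

29.1 h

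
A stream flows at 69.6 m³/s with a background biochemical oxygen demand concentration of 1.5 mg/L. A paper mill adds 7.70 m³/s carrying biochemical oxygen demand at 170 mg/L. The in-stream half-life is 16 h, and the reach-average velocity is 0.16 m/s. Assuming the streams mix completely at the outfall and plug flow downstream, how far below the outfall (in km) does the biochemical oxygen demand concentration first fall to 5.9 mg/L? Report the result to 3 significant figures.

Conservation of mass: C = (69.60·1.500 + 7.700·170.0) / 77.30 = 1413/77.30 = 18.28 mg/L.
Half-life 16 h → k = ln 2 / 16 = 0.04332 h⁻¹ = 1.040 d⁻¹.
Set 18.28·exp(−k·t) = 5.9 → t = ln(18.28/5.9)/k = 93990 s = 26.11 h.
Distance = v·t = 0.16·93990 = 15040 m = 15.04 km.

15.0 km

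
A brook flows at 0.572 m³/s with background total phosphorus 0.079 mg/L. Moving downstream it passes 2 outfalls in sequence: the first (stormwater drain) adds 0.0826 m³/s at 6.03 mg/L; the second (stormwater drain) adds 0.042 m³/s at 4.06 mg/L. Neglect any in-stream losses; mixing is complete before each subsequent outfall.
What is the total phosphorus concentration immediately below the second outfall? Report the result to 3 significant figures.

Outfall 1: combined Q = 0.6546 m³/s; C = (0.5720·0.07900 + 0.08260·6.030)/0.6546 = 0.8299 mg/L.
Outfall 2: combined Q = 0.6966 m³/s; C = (0.6546·0.8299 + 0.04200·4.060)/0.6966 = 1.025 mg/L.

1.02 mg/L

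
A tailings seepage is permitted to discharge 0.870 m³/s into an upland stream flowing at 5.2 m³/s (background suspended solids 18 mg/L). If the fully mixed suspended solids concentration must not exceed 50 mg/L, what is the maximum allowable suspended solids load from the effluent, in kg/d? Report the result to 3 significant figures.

Mass balance at the limit: 5.200·18.00 + 0.8700·Cₑ = 6.070·50 → Cₑ = 241.3 mg/L.
Load = 0.8700 m³/s × 241.3 g/m³ × 86 400 s/d = 18140 kg/d.

18100 kg/d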